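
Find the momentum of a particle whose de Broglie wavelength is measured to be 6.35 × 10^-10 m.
1.04 × 10^-24 kg·m/s

From the de Broglie relation λ = h/p, we solve for p:

p = h/λ
p = (6.626 × 10^-34 J·s) / (6.35 × 10^-10 m)
p = 1.04 × 10^-24 kg·m/s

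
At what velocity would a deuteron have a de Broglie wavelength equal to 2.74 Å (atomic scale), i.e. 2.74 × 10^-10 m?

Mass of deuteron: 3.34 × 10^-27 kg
7.24 × 10^2 m/s

From λ = h/(mv), solve for v:

v = h/(mλ)
v = (6.626 × 10^-34 J·s) / (3.34 × 10^-27 kg × 2.74 × 10^-10 m)
v = 7.24 × 10^2 m/s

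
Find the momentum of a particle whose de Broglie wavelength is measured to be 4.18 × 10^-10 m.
1.59 × 10^-24 kg·m/s

From the de Broglie relation λ = h/p, we solve for p:

p = h/λ
p = (6.626 × 10^-34 J·s) / (4.18 × 10^-10 m)
p = 1.59 × 10^-24 kg·m/s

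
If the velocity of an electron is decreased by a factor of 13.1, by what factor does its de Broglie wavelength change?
The wavelength increases by a factor of 13.1.

From λ = h/(mv), the wavelength is inversely proportional to velocity:

λ ∝ 1/v

If v → v/13.1, then λ → 13.1λ

When velocity is decreased by a factor of 13.1, the wavelength increases by a factor of 13.1.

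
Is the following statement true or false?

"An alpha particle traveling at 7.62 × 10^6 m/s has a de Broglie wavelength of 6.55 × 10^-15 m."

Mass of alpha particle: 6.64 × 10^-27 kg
False

The claim is incorrect.

Using λ = h/(mv):
λ = (6.626 × 10^-34 J·s) / (6.64 × 10^-27 kg × 7.62 × 10^6 m/s)
λ = 1.31 × 10^-14 m

The actual wavelength differs from the claimed 6.55 × 10^-15 m.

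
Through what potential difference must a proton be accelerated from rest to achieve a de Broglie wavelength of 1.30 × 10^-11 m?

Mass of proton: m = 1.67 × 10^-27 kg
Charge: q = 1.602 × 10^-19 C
4.86 V

From λ = h/√(2mqV), we solve for V:

λ² = h²/(2mqV)
V = h²/(2mqλ²)
V = (6.626 × 10^-34 J·s)² / (2 × 1.67 × 10^-27 kg × 1.602 × 10^-19 C × (1.30 × 10^-11 m)²)
V = 4.86 V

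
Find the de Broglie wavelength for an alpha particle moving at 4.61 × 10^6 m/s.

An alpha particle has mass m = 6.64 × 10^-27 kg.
2.16 × 10^-14 m

Using the de Broglie relation λ = h/(mv):

λ = h/(mv)
λ = (6.626 × 10^-34 J·s) / (6.64 × 10^-27 kg × 4.61 × 10^6 m/s)
λ = 2.16 × 10^-14 m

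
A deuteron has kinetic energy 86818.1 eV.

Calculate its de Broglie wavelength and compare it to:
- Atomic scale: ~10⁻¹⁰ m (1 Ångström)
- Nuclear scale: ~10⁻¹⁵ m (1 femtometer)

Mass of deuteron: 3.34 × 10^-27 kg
λ = 6.87 × 10^-14 m, which is between nuclear and atomic scales.

Using λ = h/√(2mKE):

KE = 86818.1 eV = 1.391 × 10^-14 J

λ = h/√(2mKE)
λ = (6.626 × 10^-34 J·s) / √(2 × 3.34 × 10^-27 kg × 1.391 × 10^-14 J)
λ = 6.87 × 10^-14 m

Comparison:
- Atomic scale (10⁻¹⁰ m): λ is 0.00069× this size
- Nuclear scale (10⁻¹⁵ m): λ is 69× this size

The wavelength is between nuclear and atomic scales.

This wavelength is appropriate for probing atomic structure but too large for nuclear physics experiments.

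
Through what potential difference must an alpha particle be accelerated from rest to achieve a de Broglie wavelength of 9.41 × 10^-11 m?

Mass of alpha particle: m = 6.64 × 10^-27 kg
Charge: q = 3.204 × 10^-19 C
1.17 × 10^-2 V

From λ = h/√(2mqV), we solve for V:

λ² = h²/(2mqV)
V = h²/(2mqλ²)
V = (6.626 × 10^-34 J·s)² / (2 × 6.64 × 10^-27 kg × 3.204 × 10^-19 C × (9.41 × 10^-11 m)²)
V = 1.17 × 10^-2 V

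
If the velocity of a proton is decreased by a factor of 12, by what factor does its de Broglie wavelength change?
The wavelength increases by a factor of 12.

From λ = h/(mv), the wavelength is inversely proportional to velocity:

λ ∝ 1/v

If v → v/12, then λ → 12λ

When velocity is decreased by a factor of 12, the wavelength increases by a factor of 12.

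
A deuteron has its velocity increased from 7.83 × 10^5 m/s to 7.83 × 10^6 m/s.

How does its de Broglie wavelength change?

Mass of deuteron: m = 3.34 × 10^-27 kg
The wavelength decreases by a factor of 10.

Using λ = h/(mv):

Initial wavelength: λ₁ = h/(mv₁) = 2.53 × 10^-13 m
Final wavelength: λ₂ = h/(mv₂) = 2.53 × 10^-14 m

Since λ ∝ 1/v, when velocity increases by a factor of 10, the wavelength decreases by a factor of 10.

λ₂/λ₁ = v₁/v₂ = 1/10

The wavelength decreases by a factor of 10.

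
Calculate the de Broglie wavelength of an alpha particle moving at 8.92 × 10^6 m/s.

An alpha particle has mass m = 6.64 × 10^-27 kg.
1.12 × 10^-14 m

Using the de Broglie relation λ = h/(mv):

λ = h/(mv)
λ = (6.626 × 10^-34 J·s) / (6.64 × 10^-27 kg × 8.92 × 10^6 m/s)
λ = 1.12 × 10^-14 m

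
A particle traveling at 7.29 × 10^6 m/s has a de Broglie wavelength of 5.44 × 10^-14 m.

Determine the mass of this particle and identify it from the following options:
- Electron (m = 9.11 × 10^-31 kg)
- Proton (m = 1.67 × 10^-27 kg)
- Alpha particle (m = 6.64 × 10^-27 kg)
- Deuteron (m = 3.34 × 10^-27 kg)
The particle is a proton.

From λ = h/(mv), solve for mass:

m = h/(λv)
m = (6.626 × 10^-34 J·s) / (5.44 × 10^-14 m × 7.29 × 10^6 m/s)
m = 1.67 × 10^-27 kg

Comparing with the listed masses, this is closest to a proton.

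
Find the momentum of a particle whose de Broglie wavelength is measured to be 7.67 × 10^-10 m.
8.64 × 10^-25 kg·m/s

From the de Broglie relation λ = h/p, we solve for p:

p = h/λ
p = (6.626 × 10^-34 J·s) / (7.67 × 10^-10 m)
p = 8.64 × 10^-25 kg·m/s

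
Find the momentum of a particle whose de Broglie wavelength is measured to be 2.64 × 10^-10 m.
2.51 × 10^-24 kg·m/s

From the de Broglie relation λ = h/p, we solve for p:

p = h/λ
p = (6.626 × 10^-34 J·s) / (2.64 × 10^-10 m)
p = 2.51 × 10^-24 kg·m/s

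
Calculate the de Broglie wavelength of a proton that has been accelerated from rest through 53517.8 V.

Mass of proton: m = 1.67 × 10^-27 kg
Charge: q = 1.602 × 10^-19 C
1.24 × 10^-13 m

When a particle is accelerated through voltage V, it gains kinetic energy KE = qV.

The de Broglie wavelength is then λ = h/√(2mqV):

λ = h/√(2mqV)
λ = (6.626 × 10^-34 J·s) / √(2 × 1.67 × 10^-27 kg × 1.602 × 10^-19 C × 53517.8 V)
λ = 1.24 × 10^-13 m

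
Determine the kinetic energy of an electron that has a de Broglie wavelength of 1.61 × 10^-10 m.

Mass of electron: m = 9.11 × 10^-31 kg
9.30 × 10^-18 J (or 58.0 eV)

From λ = h/√(2mKE), we solve for KE:

λ² = h²/(2mKE)
KE = h²/(2mλ²)
KE = (6.626 × 10^-34 J·s)² / (2 × 9.11 × 10^-31 kg × (1.61 × 10^-10 m)²)
KE = 9.30 × 10^-18 J
KE = 58.0 eV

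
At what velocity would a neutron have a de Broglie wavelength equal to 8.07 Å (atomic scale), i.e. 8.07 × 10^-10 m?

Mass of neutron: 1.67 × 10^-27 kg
4.92 × 10^2 m/s

From λ = h/(mv), solve for v:

v = h/(mλ)
v = (6.626 × 10^-34 J·s) / (1.67 × 10^-27 kg × 8.07 × 10^-10 m)
v = 4.92 × 10^2 m/s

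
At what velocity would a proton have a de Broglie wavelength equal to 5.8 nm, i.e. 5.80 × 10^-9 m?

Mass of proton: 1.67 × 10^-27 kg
6.84 × 10^1 m/s

From λ = h/(mv), solve for v:

v = h/(mλ)
v = (6.626 × 10^-34 J·s) / (1.67 × 10^-27 kg × 5.80 × 10^-9 m)
v = 6.84 × 10^1 m/s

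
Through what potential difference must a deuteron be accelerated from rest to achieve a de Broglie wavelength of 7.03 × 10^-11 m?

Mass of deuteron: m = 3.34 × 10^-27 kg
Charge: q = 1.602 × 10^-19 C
8.30 × 10^-2 V

From λ = h/√(2mqV), we solve for V:

λ² = h²/(2mqV)
V = h²/(2mqλ²)
V = (6.626 × 10^-34 J·s)² / (2 × 3.34 × 10^-27 kg × 1.602 × 10^-19 C × (7.03 × 10^-11 m)²)
V = 8.30 × 10^-2 V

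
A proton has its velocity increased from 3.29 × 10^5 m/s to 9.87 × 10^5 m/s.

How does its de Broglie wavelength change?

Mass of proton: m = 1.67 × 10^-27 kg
The wavelength decreases by a factor of 3.

Using λ = h/(mv):

Initial wavelength: λ₁ = h/(mv₁) = 1.21 × 10^-12 m
Final wavelength: λ₂ = h/(mv₂) = 4.02 × 10^-13 m

Since λ ∝ 1/v, when velocity increases by a factor of 3, the wavelength decreases by a factor of 3.

λ₂/λ₁ = v₁/v₂ = 1/3

The wavelength decreases by a factor of 3.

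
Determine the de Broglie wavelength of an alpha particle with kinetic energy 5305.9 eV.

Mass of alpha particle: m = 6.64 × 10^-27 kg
1.97 × 10^-13 m

Using λ = h/√(2mKE):

First convert KE to Joules: KE = 5305.9 eV = 8.501 × 10^-16 J

λ = h/√(2mKE)
λ = (6.626 × 10^-34 J·s) / √(2 × 6.64 × 10^-27 kg × 8.501 × 10^-16 J)
λ = 1.97 × 10^-13 m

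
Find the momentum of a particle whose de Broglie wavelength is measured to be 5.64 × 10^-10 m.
1.17 × 10^-24 kg·m/s

From the de Broglie relation λ = h/p, we solve for p:

p = h/λ
p = (6.626 × 10^-34 J·s) / (5.64 × 10^-10 m)
p = 1.17 × 10^-24 kg·m/s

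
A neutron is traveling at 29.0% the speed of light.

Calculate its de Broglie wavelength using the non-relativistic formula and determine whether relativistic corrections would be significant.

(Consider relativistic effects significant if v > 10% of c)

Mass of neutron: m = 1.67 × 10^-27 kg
Yes, relativistic corrections are needed.

Using the non-relativistic de Broglie formula λ = h/(mv):

v = 29.0% × c = 8.694 × 10^7 m/s

λ = h/(mv)
λ = (6.626 × 10^-34 J·s) / (1.67 × 10^-27 kg × 8.694 × 10^7 m/s)
λ = 4.56 × 10^-15 m

Since v = 29.0% of c > 10% of c, relativistic corrections ARE significant and the actual wavelength would differ from this non-relativistic estimate.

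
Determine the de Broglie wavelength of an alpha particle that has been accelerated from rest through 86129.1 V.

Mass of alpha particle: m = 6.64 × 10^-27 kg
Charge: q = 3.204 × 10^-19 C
3.46 × 10^-14 m

When a particle is accelerated through voltage V, it gains kinetic energy KE = qV.

The de Broglie wavelength is then λ = h/√(2mqV):

λ = h/√(2mqV)
λ = (6.626 × 10^-34 J·s) / √(2 × 6.64 × 10^-27 kg × 3.204 × 10^-19 C × 86129.1 V)
λ = 3.46 × 10^-14 m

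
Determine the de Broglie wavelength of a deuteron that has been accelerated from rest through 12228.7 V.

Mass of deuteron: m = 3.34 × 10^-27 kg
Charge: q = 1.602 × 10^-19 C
1.83 × 10^-13 m

When a particle is accelerated through voltage V, it gains kinetic energy KE = qV.

The de Broglie wavelength is then λ = h/√(2mqV):

λ = h/√(2mqV)
λ = (6.626 × 10^-34 J·s) / √(2 × 3.34 × 10^-27 kg × 1.602 × 10^-19 C × 12228.7 V)
λ = 1.83 × 10^-13 m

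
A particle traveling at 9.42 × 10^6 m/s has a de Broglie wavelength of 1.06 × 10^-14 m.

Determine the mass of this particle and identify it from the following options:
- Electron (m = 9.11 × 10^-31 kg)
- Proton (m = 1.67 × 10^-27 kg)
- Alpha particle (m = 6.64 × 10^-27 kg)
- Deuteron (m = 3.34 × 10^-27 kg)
The particle is an alpha particle.

From λ = h/(mv), solve for mass:

m = h/(λv)
m = (6.626 × 10^-34 J·s) / (1.06 × 10^-14 m × 9.42 × 10^6 m/s)
m = 6.64 × 10^-27 kg

Comparing with the listed masses, this is closest to an alpha particle.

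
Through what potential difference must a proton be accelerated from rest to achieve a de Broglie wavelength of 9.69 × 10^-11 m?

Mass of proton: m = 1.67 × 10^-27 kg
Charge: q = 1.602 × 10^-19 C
8.74 × 10^-2 V

From λ = h/√(2mqV), we solve for V:

λ² = h²/(2mqV)
V = h²/(2mqλ²)
V = (6.626 × 10^-34 J·s)² / (2 × 1.67 × 10^-27 kg × 1.602 × 10^-19 C × (9.69 × 10^-11 m)²)
V = 8.74 × 10^-2 V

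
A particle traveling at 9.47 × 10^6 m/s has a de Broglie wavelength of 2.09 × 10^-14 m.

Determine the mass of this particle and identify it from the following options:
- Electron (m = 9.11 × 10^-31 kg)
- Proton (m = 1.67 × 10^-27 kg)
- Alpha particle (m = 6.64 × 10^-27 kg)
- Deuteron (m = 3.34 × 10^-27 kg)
The particle is a deuteron.

From λ = h/(mv), solve for mass:

m = h/(λv)
m = (6.626 × 10^-34 J·s) / (2.09 × 10^-14 m × 9.47 × 10^6 m/s)
m = 3.35 × 10^-27 kg

Comparing with the listed masses, this is closest to a deuteron.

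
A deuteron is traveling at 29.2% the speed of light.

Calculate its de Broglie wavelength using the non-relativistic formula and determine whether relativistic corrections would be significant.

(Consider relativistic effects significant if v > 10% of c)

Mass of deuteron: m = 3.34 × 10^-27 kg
Yes, relativistic corrections are needed.

Using the non-relativistic de Broglie formula λ = h/(mv):

v = 29.2% × c = 8.754 × 10^7 m/s

λ = h/(mv)
λ = (6.626 × 10^-34 J·s) / (3.34 × 10^-27 kg × 8.754 × 10^7 m/s)
λ = 2.27 × 10^-15 m

Since v = 29.2% of c > 10% of c, relativistic corrections ARE significant and the actual wavelength would differ from this non-relativistic estimate.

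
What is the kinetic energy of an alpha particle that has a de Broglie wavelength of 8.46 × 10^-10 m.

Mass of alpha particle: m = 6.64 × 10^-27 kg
4.62 × 10^-23 J (or 2.88 × 10^-4 eV)

From λ = h/√(2mKE), we solve for KE:

λ² = h²/(2mKE)
KE = h²/(2mλ²)
KE = (6.626 × 10^-34 J·s)² / (2 × 6.64 × 10^-27 kg × (8.46 × 10^-10 m)²)
KE = 4.62 × 10^-23 J
KE = 2.88 × 10^-4 eV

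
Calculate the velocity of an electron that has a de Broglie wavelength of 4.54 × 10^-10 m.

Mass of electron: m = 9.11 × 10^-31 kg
1.60 × 10^6 m/s

From the de Broglie relation λ = h/(mv), we solve for v:

v = h/(mλ)
v = (6.626 × 10^-34 J·s) / (9.11 × 10^-31 kg × 4.54 × 10^-10 m)
v = 1.60 × 10^6 m/s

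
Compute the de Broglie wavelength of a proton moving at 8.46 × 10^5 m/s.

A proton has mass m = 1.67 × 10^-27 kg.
4.69 × 10^-13 m

Using the de Broglie relation λ = h/(mv):

λ = h/(mv)
λ = (6.626 × 10^-34 J·s) / (1.67 × 10^-27 kg × 8.46 × 10^5 m/s)
λ = 4.69 × 10^-13 m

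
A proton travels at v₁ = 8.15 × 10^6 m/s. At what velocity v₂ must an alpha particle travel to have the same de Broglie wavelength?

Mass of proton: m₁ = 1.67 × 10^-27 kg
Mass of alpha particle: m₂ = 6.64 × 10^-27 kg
v₂ = 2.05 × 10^6 m/s

For equal de Broglie wavelengths: λ₁ = λ₂

h/(m₁v₁) = h/(m₂v₂)
m₁v₁ = m₂v₂
v₂ = v₁ · (m₁/m₂)

v₂ = 8.15 × 10^6 m/s × (1.67 × 10^-27 kg / 6.64 × 10^-27 kg)
v₂ = 2.05 × 10^6 m/s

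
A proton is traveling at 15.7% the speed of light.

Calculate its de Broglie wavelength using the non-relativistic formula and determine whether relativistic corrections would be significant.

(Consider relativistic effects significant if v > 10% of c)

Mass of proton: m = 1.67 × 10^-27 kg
Yes, relativistic corrections are needed.

Using the non-relativistic de Broglie formula λ = h/(mv):

v = 15.7% × c = 4.707 × 10^7 m/s

λ = h/(mv)
λ = (6.626 × 10^-34 J·s) / (1.67 × 10^-27 kg × 4.707 × 10^7 m/s)
λ = 8.43 × 10^-15 m

Since v = 15.7% of c > 10% of c, relativistic corrections ARE significant and the actual wavelength would differ from this non-relativistic estimate.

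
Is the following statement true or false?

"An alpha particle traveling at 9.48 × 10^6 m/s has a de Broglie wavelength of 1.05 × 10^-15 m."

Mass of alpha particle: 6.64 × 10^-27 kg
False

The claim is incorrect.

Using λ = h/(mv):
λ = (6.626 × 10^-34 J·s) / (6.64 × 10^-27 kg × 9.48 × 10^6 m/s)
λ = 1.05 × 10^-14 m

The actual wavelength differs from the claimed 1.05 × 10^-15 m.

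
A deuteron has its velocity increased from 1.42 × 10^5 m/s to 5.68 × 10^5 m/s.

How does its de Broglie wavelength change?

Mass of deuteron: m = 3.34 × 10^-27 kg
The wavelength decreases by a factor of 4.

Using λ = h/(mv):

Initial wavelength: λ₁ = h/(mv₁) = 1.40 × 10^-12 m
Final wavelength: λ₂ = h/(mv₂) = 3.49 × 10^-13 m

Since λ ∝ 1/v, when velocity increases by a factor of 4, the wavelength decreases by a factor of 4.

λ₂/λ₁ = v₁/v₂ = 1/4

The wavelength decreases by a factor of 4.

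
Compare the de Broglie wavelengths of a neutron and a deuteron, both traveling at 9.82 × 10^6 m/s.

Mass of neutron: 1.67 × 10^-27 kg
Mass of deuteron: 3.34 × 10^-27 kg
The neutron has the longer wavelength.

Using λ = h/(mv), since both particles have the same velocity, the wavelength depends only on mass.

For neutron: λ₁ = h/(m₁v) = 4.04 × 10^-14 m
For deuteron: λ₂ = h/(m₂v) = 2.02 × 10^-14 m

Since λ ∝ 1/m at constant velocity, the lighter particle has the longer wavelength.

The neutron has the longer de Broglie wavelength.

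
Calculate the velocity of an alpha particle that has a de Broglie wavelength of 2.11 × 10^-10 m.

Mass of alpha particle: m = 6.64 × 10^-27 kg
4.73 × 10^2 m/s

From the de Broglie relation λ = h/(mv), we solve for v:

v = h/(mλ)
v = (6.626 × 10^-34 J·s) / (6.64 × 10^-27 kg × 2.11 × 10^-10 m)
v = 4.73 × 10^2 m/s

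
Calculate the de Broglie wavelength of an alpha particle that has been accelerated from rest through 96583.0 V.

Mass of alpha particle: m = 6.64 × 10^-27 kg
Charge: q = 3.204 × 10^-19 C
3.27 × 10^-14 m

When a particle is accelerated through voltage V, it gains kinetic energy KE = qV.

The de Broglie wavelength is then λ = h/√(2mqV):

λ = h/√(2mqV)
λ = (6.626 × 10^-34 J·s) / √(2 × 6.64 × 10^-27 kg × 3.204 × 10^-19 C × 96583.0 V)
λ = 3.27 × 10^-14 m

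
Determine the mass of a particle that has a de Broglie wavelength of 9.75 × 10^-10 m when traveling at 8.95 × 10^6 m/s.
7.59 × 10^-32 kg

From the de Broglie relation λ = h/(mv), we solve for m:

m = h/(λv)
m = (6.626 × 10^-34 J·s) / (9.75 × 10^-10 m × 8.95 × 10^6 m/s)
m = 7.59 × 10^-32 kg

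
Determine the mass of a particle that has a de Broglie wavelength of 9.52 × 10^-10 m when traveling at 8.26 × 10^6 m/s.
8.43 × 10^-32 kg

From the de Broglie relation λ = h/(mv), we solve for m:

m = h/(λv)
m = (6.626 × 10^-34 J·s) / (9.52 × 10^-10 m × 8.26 × 10^6 m/s)
m = 8.43 × 10^-32 kg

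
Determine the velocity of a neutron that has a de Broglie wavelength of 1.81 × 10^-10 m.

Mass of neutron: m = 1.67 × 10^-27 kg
2.19 × 10^3 m/s

From the de Broglie relation λ = h/(mv), we solve for v:

v = h/(mλ)
v = (6.626 × 10^-34 J·s) / (1.67 × 10^-27 kg × 1.81 × 10^-10 m)
v = 2.19 × 10^3 m/s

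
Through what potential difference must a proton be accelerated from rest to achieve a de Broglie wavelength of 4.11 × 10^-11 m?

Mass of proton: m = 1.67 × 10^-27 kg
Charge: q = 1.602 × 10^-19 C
4.86 × 10^-1 V

From λ = h/√(2mqV), we solve for V:

λ² = h²/(2mqV)
V = h²/(2mqλ²)
V = (6.626 × 10^-34 J·s)² / (2 × 1.67 × 10^-27 kg × 1.602 × 10^-19 C × (4.11 × 10^-11 m)²)
V = 4.86 × 10^-1 V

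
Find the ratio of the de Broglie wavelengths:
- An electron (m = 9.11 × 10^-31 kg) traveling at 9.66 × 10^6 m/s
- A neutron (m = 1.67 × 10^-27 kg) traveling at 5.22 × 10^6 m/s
λ₁/λ₂ = 991

Using λ = h/(mv):

λ₁ = h/(m₁v₁) = 7.53 × 10^-11 m
λ₂ = h/(m₂v₂) = 7.60 × 10^-14 m

Ratio λ₁/λ₂ = (m₂v₂)/(m₁v₁)
         = (1.67 × 10^-27 kg × 5.22 × 10^6 m/s) / (9.11 × 10^-31 kg × 9.66 × 10^6 m/s)
         = 991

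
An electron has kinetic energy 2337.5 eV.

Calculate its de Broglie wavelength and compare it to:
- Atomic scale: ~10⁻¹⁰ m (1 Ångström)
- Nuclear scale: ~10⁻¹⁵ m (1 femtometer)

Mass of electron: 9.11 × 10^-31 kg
λ = 2.54 × 10^-11 m, which is between nuclear and atomic scales.

Using λ = h/√(2mKE):

KE = 2337.5 eV = 3.745 × 10^-16 J

λ = h/√(2mKE)
λ = (6.626 × 10^-34 J·s) / √(2 × 9.11 × 10^-31 kg × 3.745 × 10^-16 J)
λ = 2.54 × 10^-11 m

Comparison:
- Atomic scale (10⁻¹⁰ m): λ is 0.25× this size
- Nuclear scale (10⁻¹⁵ m): λ is 2.5e+04× this size

The wavelength is between nuclear and atomic scales.

This wavelength is appropriate for probing atomic structure but too large for nuclear physics experiments.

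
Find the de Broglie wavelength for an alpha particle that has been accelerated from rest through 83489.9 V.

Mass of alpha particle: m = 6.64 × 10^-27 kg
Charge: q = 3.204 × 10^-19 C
3.52 × 10^-14 m

When a particle is accelerated through voltage V, it gains kinetic energy KE = qV.

The de Broglie wavelength is then λ = h/√(2mqV):

λ = h/√(2mqV)
λ = (6.626 × 10^-34 J·s) / √(2 × 6.64 × 10^-27 kg × 3.204 × 10^-19 C × 83489.9 V)
λ = 3.52 × 10^-14 m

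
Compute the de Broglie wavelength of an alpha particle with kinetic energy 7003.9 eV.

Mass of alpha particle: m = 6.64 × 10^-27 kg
1.72 × 10^-13 m

Using λ = h/√(2mKE):

First convert KE to Joules: KE = 7003.9 eV = 1.122 × 10^-15 J

λ = h/√(2mKE)
λ = (6.626 × 10^-34 J·s) / √(2 × 6.64 × 10^-27 kg × 1.122 × 10^-15 J)
λ = 1.72 × 10^-13 m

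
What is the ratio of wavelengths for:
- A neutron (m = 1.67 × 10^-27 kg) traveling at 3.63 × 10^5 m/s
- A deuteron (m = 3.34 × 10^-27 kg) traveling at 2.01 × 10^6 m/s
λ₁/λ₂ = 11.1

Using λ = h/(mv):

λ₁ = h/(m₁v₁) = 1.09 × 10^-12 m
λ₂ = h/(m₂v₂) = 9.87 × 10^-14 m

Ratio λ₁/λ₂ = (m₂v₂)/(m₁v₁)
         = (3.34 × 10^-27 kg × 2.01 × 10^6 m/s) / (1.67 × 10^-27 kg × 3.63 × 10^5 m/s)
         = 11.1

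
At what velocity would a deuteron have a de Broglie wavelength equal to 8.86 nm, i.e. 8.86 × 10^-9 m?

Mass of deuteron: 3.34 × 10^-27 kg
2.24 × 10^1 m/s

From λ = h/(mv), solve for v:

v = h/(mλ)
v = (6.626 × 10^-34 J·s) / (3.34 × 10^-27 kg × 8.86 × 10^-9 m)
v = 2.24 × 10^1 m/s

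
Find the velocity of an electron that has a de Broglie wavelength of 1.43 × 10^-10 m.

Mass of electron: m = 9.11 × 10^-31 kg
5.09 × 10^6 m/s

From the de Broglie relation λ = h/(mv), we solve for v:

v = h/(mλ)
v = (6.626 × 10^-34 J·s) / (9.11 × 10^-31 kg × 1.43 × 10^-10 m)
v = 5.09 × 10^6 m/s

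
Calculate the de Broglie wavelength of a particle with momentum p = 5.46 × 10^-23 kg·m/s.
1.21 × 10^-11 m

Using the de Broglie relation λ = h/p:

λ = h/p
λ = (6.626 × 10^-34 J·s) / (5.46 × 10^-23 kg·m/s)
λ = 1.21 × 10^-11 m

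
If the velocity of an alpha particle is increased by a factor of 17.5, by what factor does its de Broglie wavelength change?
The wavelength decreases by a factor of 17.5.

From λ = h/(mv), the wavelength is inversely proportional to velocity:

λ ∝ 1/v

If v → 17.5v, then λ → λ/17.5

When velocity is increased by a factor of 17.5, the wavelength decreases by a factor of 17.5.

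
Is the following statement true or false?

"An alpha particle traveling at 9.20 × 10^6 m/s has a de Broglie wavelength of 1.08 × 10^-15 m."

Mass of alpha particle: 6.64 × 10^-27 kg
False

The claim is incorrect.

Using λ = h/(mv):
λ = (6.626 × 10^-34 J·s) / (6.64 × 10^-27 kg × 9.20 × 10^6 m/s)
λ = 1.08 × 10^-14 m

The actual wavelength differs from the claimed 1.08 × 10^-15 m.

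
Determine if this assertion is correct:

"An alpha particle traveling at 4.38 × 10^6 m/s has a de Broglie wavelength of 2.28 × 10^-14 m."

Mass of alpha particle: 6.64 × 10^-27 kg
True

The claim is correct.

Using λ = h/(mv):
λ = (6.626 × 10^-34 J·s) / (6.64 × 10^-27 kg × 4.38 × 10^6 m/s)
λ = 2.28 × 10^-14 m

This matches the claimed value.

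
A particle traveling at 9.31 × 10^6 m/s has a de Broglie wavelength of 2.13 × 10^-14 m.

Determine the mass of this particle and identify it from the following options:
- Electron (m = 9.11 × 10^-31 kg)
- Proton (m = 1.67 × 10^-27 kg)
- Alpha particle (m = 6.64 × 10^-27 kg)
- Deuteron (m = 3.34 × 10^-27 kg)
The particle is a deuteron.

From λ = h/(mv), solve for mass:

m = h/(λv)
m = (6.626 × 10^-34 J·s) / (2.13 × 10^-14 m × 9.31 × 10^6 m/s)
m = 3.34 × 10^-27 kg

Comparing with the listed masses, this is closest to a deuteron.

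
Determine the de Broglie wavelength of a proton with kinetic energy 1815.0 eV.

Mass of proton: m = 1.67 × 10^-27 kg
6.72 × 10^-13 m

Using λ = h/√(2mKE):

First convert KE to Joules: KE = 1815.0 eV = 2.908 × 10^-16 J

λ = h/√(2mKE)
λ = (6.626 × 10^-34 J·s) / √(2 × 1.67 × 10^-27 kg × 2.908 × 10^-16 J)
λ = 6.72 × 10^-13 m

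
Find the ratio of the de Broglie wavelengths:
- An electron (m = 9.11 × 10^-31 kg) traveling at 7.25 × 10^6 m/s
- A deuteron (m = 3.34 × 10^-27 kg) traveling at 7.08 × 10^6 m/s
λ₁/λ₂ = 3.58 × 10^3

Using λ = h/(mv):

λ₁ = h/(m₁v₁) = 1.00 × 10^-10 m
λ₂ = h/(m₂v₂) = 2.80 × 10^-14 m

Ratio λ₁/λ₂ = (m₂v₂)/(m₁v₁)
         = (3.34 × 10^-27 kg × 7.08 × 10^6 m/s) / (9.11 × 10^-31 kg × 7.25 × 10^6 m/s)
         = 3.58 × 10^3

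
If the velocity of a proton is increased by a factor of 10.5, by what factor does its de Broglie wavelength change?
The wavelength decreases by a factor of 10.5.

From λ = h/(mv), the wavelength is inversely proportional to velocity:

λ ∝ 1/v

If v → 10.5v, then λ → λ/10.5

When velocity is increased by a factor of 10.5, the wavelength decreases by a factor of 10.5.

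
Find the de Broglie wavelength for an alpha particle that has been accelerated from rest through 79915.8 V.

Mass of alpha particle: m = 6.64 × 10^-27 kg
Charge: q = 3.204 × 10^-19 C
3.59 × 10^-14 m

When a particle is accelerated through voltage V, it gains kinetic energy KE = qV.

The de Broglie wavelength is then λ = h/√(2mqV):

λ = h/√(2mqV)
λ = (6.626 × 10^-34 J·s) / √(2 × 6.64 × 10^-27 kg × 3.204 × 10^-19 C × 79915.8 V)
λ = 3.59 × 10^-14 m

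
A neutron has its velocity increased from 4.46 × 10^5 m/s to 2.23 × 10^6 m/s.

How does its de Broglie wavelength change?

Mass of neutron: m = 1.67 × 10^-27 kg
The wavelength decreases by a factor of 5.

Using λ = h/(mv):

Initial wavelength: λ₁ = h/(mv₁) = 8.90 × 10^-13 m
Final wavelength: λ₂ = h/(mv₂) = 1.78 × 10^-13 m

Since λ ∝ 1/v, when velocity increases by a factor of 5, the wavelength decreases by a factor of 5.

λ₂/λ₁ = v₁/v₂ = 1/5

The wavelength decreases by a factor of 5.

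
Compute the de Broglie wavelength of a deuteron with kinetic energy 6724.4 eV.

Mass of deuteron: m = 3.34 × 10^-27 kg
2.47 × 10^-13 m

Using λ = h/√(2mKE):

First convert KE to Joules: KE = 6724.4 eV = 1.077 × 10^-15 J

λ = h/√(2mKE)
λ = (6.626 × 10^-34 J·s) / √(2 × 3.34 × 10^-27 kg × 1.077 × 10^-15 J)
λ = 2.47 × 10^-13 m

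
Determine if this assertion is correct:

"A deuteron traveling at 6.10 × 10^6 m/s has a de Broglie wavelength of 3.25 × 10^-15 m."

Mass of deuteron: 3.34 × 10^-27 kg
False

The claim is incorrect.

Using λ = h/(mv):
λ = (6.626 × 10^-34 J·s) / (3.34 × 10^-27 kg × 6.10 × 10^6 m/s)
λ = 3.25 × 10^-14 m

The actual wavelength differs from the claimed 3.25 × 10^-15 m.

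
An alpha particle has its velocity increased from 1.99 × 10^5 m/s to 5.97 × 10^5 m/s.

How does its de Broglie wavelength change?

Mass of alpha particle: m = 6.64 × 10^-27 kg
The wavelength decreases by a factor of 3.

Using λ = h/(mv):

Initial wavelength: λ₁ = h/(mv₁) = 5.01 × 10^-13 m
Final wavelength: λ₂ = h/(mv₂) = 1.67 × 10^-13 m

Since λ ∝ 1/v, when velocity increases by a factor of 3, the wavelength decreases by a factor of 3.

λ₂/λ₁ = v₁/v₂ = 1/3

The wavelength decreases by a factor of 3.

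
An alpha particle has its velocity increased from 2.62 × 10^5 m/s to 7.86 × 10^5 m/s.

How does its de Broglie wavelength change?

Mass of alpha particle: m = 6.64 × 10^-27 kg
The wavelength decreases by a factor of 3.

Using λ = h/(mv):

Initial wavelength: λ₁ = h/(mv₁) = 3.81 × 10^-13 m
Final wavelength: λ₂ = h/(mv₂) = 1.27 × 10^-13 m

Since λ ∝ 1/v, when velocity increases by a factor of 3, the wavelength decreases by a factor of 3.

λ₂/λ₁ = v₁/v₂ = 1/3

The wavelength decreases by a factor of 3.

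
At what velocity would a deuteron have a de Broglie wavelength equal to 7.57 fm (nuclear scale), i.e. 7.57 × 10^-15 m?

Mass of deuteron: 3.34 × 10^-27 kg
2.62 × 10^7 m/s

From λ = h/(mv), solve for v:

v = h/(mλ)
v = (6.626 × 10^-34 J·s) / (3.34 × 10^-27 kg × 7.57 × 10^-15 m)
v = 2.62 × 10^7 m/s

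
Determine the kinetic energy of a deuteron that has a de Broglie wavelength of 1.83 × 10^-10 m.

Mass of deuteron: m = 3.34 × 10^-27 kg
1.96 × 10^-21 J (or 0.0122 eV)

From λ = h/√(2mKE), we solve for KE:

λ² = h²/(2mKE)
KE = h²/(2mλ²)
KE = (6.626 × 10^-34 J·s)² / (2 × 3.34 × 10^-27 kg × (1.83 × 10^-10 m)²)
KE = 1.96 × 10^-21 J
KE = 0.0122 eV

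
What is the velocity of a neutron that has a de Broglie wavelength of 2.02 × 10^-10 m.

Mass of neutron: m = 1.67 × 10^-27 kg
1.96 × 10^3 m/s

From the de Broglie relation λ = h/(mv), we solve for v:

v = h/(mλ)
v = (6.626 × 10^-34 J·s) / (1.67 × 10^-27 kg × 2.02 × 10^-10 m)
v = 1.96 × 10^3 m/s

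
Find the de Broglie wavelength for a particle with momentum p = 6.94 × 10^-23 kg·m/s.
9.55 × 10^-12 m

Using the de Broglie relation λ = h/p:

λ = h/p
λ = (6.626 × 10^-34 J·s) / (6.94 × 10^-23 kg·m/s)
λ = 9.55 × 10^-12 m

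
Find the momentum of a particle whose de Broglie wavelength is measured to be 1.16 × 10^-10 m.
5.71 × 10^-24 kg·m/s

From the de Broglie relation λ = h/p, we solve for p:

p = h/λ
p = (6.626 × 10^-34 J·s) / (1.16 × 10^-10 m)
p = 5.71 × 10^-24 kg·m/s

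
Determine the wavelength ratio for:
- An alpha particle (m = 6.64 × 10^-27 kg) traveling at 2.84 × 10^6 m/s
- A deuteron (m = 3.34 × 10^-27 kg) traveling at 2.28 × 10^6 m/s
λ₁/λ₂ = 0.404

Using λ = h/(mv):

λ₁ = h/(m₁v₁) = 3.51 × 10^-14 m
λ₂ = h/(m₂v₂) = 8.70 × 10^-14 m

Ratio λ₁/λ₂ = (m₂v₂)/(m₁v₁)
         = (3.34 × 10^-27 kg × 2.28 × 10^6 m/s) / (6.64 × 10^-27 kg × 2.84 × 10^6 m/s)
         = 0.404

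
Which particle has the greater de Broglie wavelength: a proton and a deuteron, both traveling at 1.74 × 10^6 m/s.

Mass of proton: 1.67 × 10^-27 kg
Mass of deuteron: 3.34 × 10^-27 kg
The proton has the longer wavelength.

Using λ = h/(mv), since both particles have the same velocity, the wavelength depends only on mass.

For proton: λ₁ = h/(m₁v) = 2.28 × 10^-13 m
For deuteron: λ₂ = h/(m₂v) = 1.14 × 10^-13 m

Since λ ∝ 1/m at constant velocity, the lighter particle has the longer wavelength.

The proton has the longer de Broglie wavelength.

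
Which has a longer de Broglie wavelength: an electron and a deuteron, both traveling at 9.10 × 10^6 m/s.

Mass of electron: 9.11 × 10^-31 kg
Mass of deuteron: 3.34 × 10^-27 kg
The electron has the longer wavelength.

Using λ = h/(mv), since both particles have the same velocity, the wavelength depends only on mass.

For electron: λ₁ = h/(m₁v) = 7.99 × 10^-11 m
For deuteron: λ₂ = h/(m₂v) = 2.18 × 10^-14 m

Since λ ∝ 1/m at constant velocity, the lighter particle has the longer wavelength.

The electron has the longer de Broglie wavelength.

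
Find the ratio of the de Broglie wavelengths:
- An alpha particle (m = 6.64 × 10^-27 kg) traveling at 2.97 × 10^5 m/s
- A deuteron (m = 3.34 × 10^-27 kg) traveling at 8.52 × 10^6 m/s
λ₁/λ₂ = 14.4

Using λ = h/(mv):

λ₁ = h/(m₁v₁) = 3.36 × 10^-13 m
λ₂ = h/(m₂v₂) = 2.33 × 10^-14 m

Ratio λ₁/λ₂ = (m₂v₂)/(m₁v₁)
         = (3.34 × 10^-27 kg × 8.52 × 10^6 m/s) / (6.64 × 10^-27 kg × 2.97 × 10^5 m/s)
         = 14.4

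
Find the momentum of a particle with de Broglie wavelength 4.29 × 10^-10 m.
1.54 × 10^-24 kg·m/s

From the de Broglie relation λ = h/p, we solve for p:

p = h/λ
p = (6.626 × 10^-34 J·s) / (4.29 × 10^-10 m)
p = 1.54 × 10^-24 kg·m/s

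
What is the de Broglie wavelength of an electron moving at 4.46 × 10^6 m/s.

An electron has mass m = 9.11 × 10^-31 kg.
1.63 × 10^-10 m

Using the de Broglie relation λ = h/(mv):

λ = h/(mv)
λ = (6.626 × 10^-34 J·s) / (9.11 × 10^-31 kg × 4.46 × 10^6 m/s)
λ = 1.63 × 10^-10 m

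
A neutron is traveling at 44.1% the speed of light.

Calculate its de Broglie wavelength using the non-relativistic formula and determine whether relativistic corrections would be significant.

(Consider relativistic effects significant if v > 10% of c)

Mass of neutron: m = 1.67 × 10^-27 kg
Yes, relativistic corrections are needed.

Using the non-relativistic de Broglie formula λ = h/(mv):

v = 44.1% × c = 1.322 × 10^8 m/s

λ = h/(mv)
λ = (6.626 × 10^-34 J·s) / (1.67 × 10^-27 kg × 1.322 × 10^8 m/s)
λ = 3.00 × 10^-15 m

Since v = 44.1% of c > 10% of c, relativistic corrections ARE significant and the actual wavelength would differ from this non-relativistic estimate.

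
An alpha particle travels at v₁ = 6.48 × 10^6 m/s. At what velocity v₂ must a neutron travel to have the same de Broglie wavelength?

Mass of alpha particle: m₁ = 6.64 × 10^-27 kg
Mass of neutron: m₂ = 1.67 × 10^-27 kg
v₂ = 2.58 × 10^7 m/s

For equal de Broglie wavelengths: λ₁ = λ₂

h/(m₁v₁) = h/(m₂v₂)
m₁v₁ = m₂v₂
v₂ = v₁ · (m₁/m₂)

v₂ = 6.48 × 10^6 m/s × (6.64 × 10^-27 kg / 1.67 × 10^-27 kg)
v₂ = 2.58 × 10^7 m/s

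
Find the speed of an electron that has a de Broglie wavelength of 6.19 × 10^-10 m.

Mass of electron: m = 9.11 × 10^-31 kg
1.18 × 10^6 m/s

From the de Broglie relation λ = h/(mv), we solve for v:

v = h/(mλ)
v = (6.626 × 10^-34 J·s) / (9.11 × 10^-31 kg × 6.19 × 10^-10 m)
v = 1.18 × 10^6 m/s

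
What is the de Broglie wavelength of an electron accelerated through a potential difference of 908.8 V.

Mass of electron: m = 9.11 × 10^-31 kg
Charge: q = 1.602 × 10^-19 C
4.07 × 10^-11 m

When a particle is accelerated through voltage V, it gains kinetic energy KE = qV.

The de Broglie wavelength is then λ = h/√(2mqV):

λ = h/√(2mqV)
λ = (6.626 × 10^-34 J·s) / √(2 × 9.11 × 10^-31 kg × 1.602 × 10^-19 C × 908.8 V)
λ = 4.07 × 10^-11 m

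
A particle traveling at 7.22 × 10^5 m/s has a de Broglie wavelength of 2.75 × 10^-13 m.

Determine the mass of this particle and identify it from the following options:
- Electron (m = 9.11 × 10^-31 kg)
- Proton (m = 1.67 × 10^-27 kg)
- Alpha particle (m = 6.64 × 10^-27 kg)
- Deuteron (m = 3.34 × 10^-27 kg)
The particle is a deuteron.

From λ = h/(mv), solve for mass:

m = h/(λv)
m = (6.626 × 10^-34 J·s) / (2.75 × 10^-13 m × 7.22 × 10^5 m/s)
m = 3.34 × 10^-27 kg

Comparing with the listed masses, this is closest to a deuteron.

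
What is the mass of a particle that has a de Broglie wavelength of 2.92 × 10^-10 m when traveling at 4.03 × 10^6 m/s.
5.63 × 10^-31 kg

From the de Broglie relation λ = h/(mv), we solve for m:

m = h/(λv)
m = (6.626 × 10^-34 J·s) / (2.92 × 10^-10 m × 4.03 × 10^6 m/s)
m = 5.63 × 10^-31 kg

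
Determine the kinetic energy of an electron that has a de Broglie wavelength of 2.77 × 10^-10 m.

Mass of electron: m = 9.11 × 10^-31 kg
3.14 × 10^-18 J (or 19.6 eV)

From λ = h/√(2mKE), we solve for KE:

λ² = h²/(2mKE)
KE = h²/(2mλ²)
KE = (6.626 × 10^-34 J·s)² / (2 × 9.11 × 10^-31 kg × (2.77 × 10^-10 m)²)
KE = 3.14 × 10^-18 J
KE = 19.6 eV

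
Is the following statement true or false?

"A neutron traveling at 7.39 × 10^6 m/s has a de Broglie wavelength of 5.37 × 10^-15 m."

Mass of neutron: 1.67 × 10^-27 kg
False

The claim is incorrect.

Using λ = h/(mv):
λ = (6.626 × 10^-34 J·s) / (1.67 × 10^-27 kg × 7.39 × 10^6 m/s)
λ = 5.37 × 10^-14 m

The actual wavelength differs from the claimed 5.37 × 10^-15 m.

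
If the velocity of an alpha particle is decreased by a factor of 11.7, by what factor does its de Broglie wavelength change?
The wavelength increases by a factor of 11.7.

From λ = h/(mv), the wavelength is inversely proportional to velocity:

λ ∝ 1/v

If v → v/11.7, then λ → 11.7λ

When velocity is decreased by a factor of 11.7, the wavelength increases by a factor of 11.7.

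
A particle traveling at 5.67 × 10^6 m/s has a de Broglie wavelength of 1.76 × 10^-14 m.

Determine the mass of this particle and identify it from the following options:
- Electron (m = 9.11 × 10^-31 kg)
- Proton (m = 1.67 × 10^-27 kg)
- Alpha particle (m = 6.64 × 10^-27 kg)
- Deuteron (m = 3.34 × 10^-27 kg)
The particle is an alpha particle.

From λ = h/(mv), solve for mass:

m = h/(λv)
m = (6.626 × 10^-34 J·s) / (1.76 × 10^-14 m × 5.67 × 10^6 m/s)
m = 6.64 × 10^-27 kg

Comparing with the listed masses, this is closest to an alpha particle.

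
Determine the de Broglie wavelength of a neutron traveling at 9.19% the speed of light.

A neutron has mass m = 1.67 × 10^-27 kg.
1.44 × 10^-14 m

Using the de Broglie relation λ = h/(mv):

v = 9.19% × c = 2.755 × 10^7 m/s

λ = h/(mv)
λ = (6.626 × 10^-34 J·s) / (1.67 × 10^-27 kg × 2.755 × 10^7 m/s)
λ = 1.44 × 10^-14 m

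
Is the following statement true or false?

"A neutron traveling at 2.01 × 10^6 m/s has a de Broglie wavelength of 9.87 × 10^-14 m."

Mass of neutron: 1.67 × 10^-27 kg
False

The claim is incorrect.

Using λ = h/(mv):
λ = (6.626 × 10^-34 J·s) / (1.67 × 10^-27 kg × 2.01 × 10^6 m/s)
λ = 1.97 × 10^-13 m

The actual wavelength differs from the claimed 9.87 × 10^-14 m.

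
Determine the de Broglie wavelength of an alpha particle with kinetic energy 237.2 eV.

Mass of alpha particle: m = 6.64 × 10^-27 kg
9.33 × 10^-13 m

Using λ = h/√(2mKE):

First convert KE to Joules: KE = 237.2 eV = 3.800 × 10^-17 J

λ = h/√(2mKE)
λ = (6.626 × 10^-34 J·s) / √(2 × 6.64 × 10^-27 kg × 3.800 × 10^-17 J)
λ = 9.33 × 10^-13 m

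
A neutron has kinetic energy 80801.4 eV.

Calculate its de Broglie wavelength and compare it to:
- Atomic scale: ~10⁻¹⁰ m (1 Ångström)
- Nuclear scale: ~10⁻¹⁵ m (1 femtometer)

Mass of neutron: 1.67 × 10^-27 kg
λ = 1.01 × 10^-13 m, which is between nuclear and atomic scales.

Using λ = h/√(2mKE):

KE = 80801.4 eV = 1.295 × 10^-14 J

λ = h/√(2mKE)
λ = (6.626 × 10^-34 J·s) / √(2 × 1.67 × 10^-27 kg × 1.295 × 10^-14 J)
λ = 1.01 × 10^-13 m

Comparison:
- Atomic scale (10⁻¹⁰ m): λ is 0.001× this size
- Nuclear scale (10⁻¹⁵ m): λ is 1e+02× this size

The wavelength is between nuclear and atomic scales.

This wavelength is appropriate for probing atomic structure but too large for nuclear physics experiments.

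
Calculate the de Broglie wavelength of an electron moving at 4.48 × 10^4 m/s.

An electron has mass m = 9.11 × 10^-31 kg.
1.62 × 10^-8 m

Using the de Broglie relation λ = h/(mv):

λ = h/(mv)
λ = (6.626 × 10^-34 J·s) / (9.11 × 10^-31 kg × 4.48 × 10^4 m/s)
λ = 1.62 × 10^-8 m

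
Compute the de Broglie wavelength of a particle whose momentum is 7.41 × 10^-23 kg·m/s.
8.94 × 10^-12 m

Using the de Broglie relation λ = h/p:

λ = h/p
λ = (6.626 × 10^-34 J·s) / (7.41 × 10^-23 kg·m/s)
λ = 8.94 × 10^-12 m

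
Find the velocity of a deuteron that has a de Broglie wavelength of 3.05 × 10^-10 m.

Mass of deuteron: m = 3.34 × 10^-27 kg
6.50 × 10^2 m/s

From the de Broglie relation λ = h/(mv), we solve for v:

v = h/(mλ)
v = (6.626 × 10^-34 J·s) / (3.34 × 10^-27 kg × 3.05 × 10^-10 m)
v = 6.50 × 10^2 m/s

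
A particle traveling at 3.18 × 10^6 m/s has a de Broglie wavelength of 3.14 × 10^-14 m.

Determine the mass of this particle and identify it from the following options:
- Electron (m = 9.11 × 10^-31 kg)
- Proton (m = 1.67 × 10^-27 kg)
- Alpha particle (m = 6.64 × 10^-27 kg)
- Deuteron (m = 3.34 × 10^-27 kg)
The particle is an alpha particle.

From λ = h/(mv), solve for mass:

m = h/(λv)
m = (6.626 × 10^-34 J·s) / (3.14 × 10^-14 m × 3.18 × 10^6 m/s)
m = 6.64 × 10^-27 kg

Comparing with the listed masses, this is closest to an alpha particle.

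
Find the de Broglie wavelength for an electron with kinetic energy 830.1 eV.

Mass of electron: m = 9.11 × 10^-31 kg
4.26 × 10^-11 m

Using λ = h/√(2mKE):

First convert KE to Joules: KE = 830.1 eV = 1.330 × 10^-16 J

λ = h/√(2mKE)
λ = (6.626 × 10^-34 J·s) / √(2 × 9.11 × 10^-31 kg × 1.330 × 10^-16 J)
λ = 4.26 × 10^-11 m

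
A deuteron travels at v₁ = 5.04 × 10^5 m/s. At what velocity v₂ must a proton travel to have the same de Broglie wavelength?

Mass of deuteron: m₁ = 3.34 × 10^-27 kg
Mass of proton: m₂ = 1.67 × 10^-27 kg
v₂ = 1.01 × 10^6 m/s

For equal de Broglie wavelengths: λ₁ = λ₂

h/(m₁v₁) = h/(m₂v₂)
m₁v₁ = m₂v₂
v₂ = v₁ · (m₁/m₂)

v₂ = 5.04 × 10^5 m/s × (3.34 × 10^-27 kg / 1.67 × 10^-27 kg)
v₂ = 1.01 × 10^6 m/s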